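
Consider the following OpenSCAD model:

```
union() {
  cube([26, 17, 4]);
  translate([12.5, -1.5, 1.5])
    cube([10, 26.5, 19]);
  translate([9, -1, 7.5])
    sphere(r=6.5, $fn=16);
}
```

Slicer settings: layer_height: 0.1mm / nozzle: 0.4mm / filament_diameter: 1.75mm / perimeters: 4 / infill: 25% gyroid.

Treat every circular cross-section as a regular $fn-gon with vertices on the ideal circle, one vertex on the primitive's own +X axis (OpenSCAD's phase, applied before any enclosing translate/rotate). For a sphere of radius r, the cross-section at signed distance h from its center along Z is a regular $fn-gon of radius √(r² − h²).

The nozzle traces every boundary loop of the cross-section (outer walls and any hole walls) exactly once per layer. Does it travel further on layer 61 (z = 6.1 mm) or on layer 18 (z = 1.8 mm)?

layer 18 (z = 1.8 mm)

Layer 61 (z = 6.1): the cube does not reach this height (z outside [0, 4]); the 10×26.5 cube at (12.5, -1.5) contributes its full rectangle (perimeter 73.00 mm); the r=6.5 sphere at (9, -1) contributes a regular 16-gon of circumradius √(6.5²−1.4²) = 6.347 (perimeter = 2·16·6.347·sin(180°/16) = 39.63 mm); Merging all regions: the regions partially overlap (shared area 11.51 mm²), so the edge portions inside another operand are dropped and the merged outline is re-measured after clipping — boundary = 97.58 mm. So its perimeter = 97.58 mm. Layer 18 (z = 1.8): the 26×17 cube contributes its full rectangle (perimeter 86.00 mm); the cube at (12.5, -1.5) (footprint 10×26.5) is included at this height (perimeter 73.00 mm); the r=6.5 sphere at (9, -1) contributes a regular 16-gon of circumradius √(6.5²−5.7²) = 3.124 (perimeter = 2·16·3.124·sin(180°/16) = 19.50 mm); Combining (union): the regions partially overlap (shared area 178.89 mm²), so the edge portions inside another operand are dropped and the merged outline is re-measured after clipping — boundary = 110.94 mm. So its perimeter = 110.94 mm. Layer 18 is larger (110.94 vs 97.58 mm).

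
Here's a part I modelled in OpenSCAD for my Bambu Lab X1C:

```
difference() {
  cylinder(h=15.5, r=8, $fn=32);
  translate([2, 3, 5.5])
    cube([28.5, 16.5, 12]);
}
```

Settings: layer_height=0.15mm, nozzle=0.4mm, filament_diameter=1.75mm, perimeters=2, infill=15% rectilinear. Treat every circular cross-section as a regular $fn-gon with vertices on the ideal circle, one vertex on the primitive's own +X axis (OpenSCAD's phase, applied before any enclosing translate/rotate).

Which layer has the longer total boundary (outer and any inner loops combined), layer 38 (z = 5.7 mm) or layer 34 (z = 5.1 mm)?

Layer 38 (z = 5.7): the r=8 cylinder contributes a regular 32-gon of circumradius 8 (perimeter = 2·32·8.000·sin(180°/32) = 50.18 mm); the cube at (2, 3) is present — its section is the full 28.5×16.5 rectangle (perimeter 90.00 mm); Subtracting the remaining from the first: starting from the r=8 cylinder, the 28.5×16.5 cube at (2, 3) partially overlaps it — only the 16.82 mm² overlap (of its 470.25 mm²) is removed, clipping the outline — boundary = 52.86 mm. So its perimeter = 52.86 mm. Layer 34 (z = 5.1): the r=8 cylinder contributes a regular 32-gon of circumradius 8 (perimeter = 2·32·8.000·sin(180°/32) = 50.18 mm); the cube at (2, 3) does not reach this height (z outside [5.5, 17.5]); Taking the first minus the rest: none of the subtracted shapes is present at this height, so the r=8 cylinder is unchanged — boundary = 50.18 mm. So its perimeter = 50.18 mm. Layer 38 is larger (52.86 vs 50.18 mm).

layer 38 (z = 5.7 mm)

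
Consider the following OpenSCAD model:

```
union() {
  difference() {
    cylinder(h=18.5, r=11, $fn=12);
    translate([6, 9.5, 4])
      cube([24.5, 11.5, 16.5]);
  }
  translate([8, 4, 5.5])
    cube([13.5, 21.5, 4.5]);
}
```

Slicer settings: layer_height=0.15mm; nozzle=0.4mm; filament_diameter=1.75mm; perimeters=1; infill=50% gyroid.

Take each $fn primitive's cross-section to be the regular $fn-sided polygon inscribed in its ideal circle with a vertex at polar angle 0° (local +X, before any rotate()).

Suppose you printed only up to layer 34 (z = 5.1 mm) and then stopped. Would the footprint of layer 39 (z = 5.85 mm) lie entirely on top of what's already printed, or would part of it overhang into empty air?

part overhangs

Compare the two slices. At z = 5.1: the r=11 cylinder contributes a regular 12-gon of circumradius 11 (area = (12/2)·11.000²·sin(360°/12) = 363.00 mm²); the cube at (6, 9.5) (footprint 24.5×11.5) is included at this height (area 281.75 mm²); After the difference (first − rest): starting from the r=11 cylinder (363.00 mm²), the 24.5×11.5 cube at (6, 9.5) misses the remaining region (no effect) — area = 363.00 mm²; the cube at (8, 4) is not intersected at this z (z outside [5.5, 10]); Merging all regions: only the result so far is present, so the union is just that shape — area = 363.00 mm². At z = 5.85: the r=11 cylinder contributes a regular 12-gon of circumradius 11 (area = (12/2)·11.000²·sin(360°/12) = 363.00 mm²); the cube at (6, 9.5) is present — its section is the full 24.5×11.5 rectangle (area 281.75 mm²); Taking the first minus the rest: starting from the r=11 cylinder (363.00 mm²), the 24.5×11.5 cube at (6, 9.5) misses the remaining region (no effect) — area = 363.00 mm²; the 13.5×21.5 cube at (8, 4) contributes its full rectangle (area 290.25 mm²); Taking the union: the regions partially overlap — summed areas 653.25 mm² minus the doubly-counted overlap 3.76 mm² gives 649.49 mm² — area = 649.49 mm². Checking containment: at z = 5.85 the cross-section extends beyond the z = 5.1 cross-section by about 286.49 mm².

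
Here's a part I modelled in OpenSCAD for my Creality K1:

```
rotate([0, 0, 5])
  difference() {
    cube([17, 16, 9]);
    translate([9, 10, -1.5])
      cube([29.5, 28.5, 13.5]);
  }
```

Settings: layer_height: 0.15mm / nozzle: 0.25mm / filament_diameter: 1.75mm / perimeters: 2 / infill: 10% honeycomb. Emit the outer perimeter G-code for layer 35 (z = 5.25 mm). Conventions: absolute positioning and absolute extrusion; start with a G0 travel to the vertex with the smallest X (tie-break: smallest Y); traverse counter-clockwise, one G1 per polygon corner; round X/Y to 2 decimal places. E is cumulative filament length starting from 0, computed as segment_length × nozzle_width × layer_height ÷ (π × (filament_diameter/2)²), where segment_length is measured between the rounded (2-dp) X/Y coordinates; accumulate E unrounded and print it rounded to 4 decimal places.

G0 X-1.39 Y15.94 Z5.25
G1 X0.00 Y0.00 E0.2495
G1 X16.94 Y1.48 E0.5146
G1 X16.06 Y11.44 E0.6705
G1 X8.09 Y10.75 E0.7952
G1 X7.57 Y16.72 E0.8886
G1 X-1.39 Y15.94 E1.0288

At z = 5.25 mm: the cube is present — its section is the full 17×16 rectangle; the cube at (9, 10) (footprint 29.5×28.5) is included at this height; Taking the first minus the rest: starting from the 17×16 cube, the 29.5×28.5 cube at (9, 10) partially overlaps it — only the 48.00 mm² overlap (of its 840.75 mm²) is removed, clipping the outline — 1 connected region; (rotated 5° about Z; rotation is an isometry so areas/perimeters/island counts are preserved). The outline is a single polygon with 6 vertices. Extrusion per mm of travel: 0.25 × 0.15 / (π × 0.875²) = 0.015591. Accumulating E over each segment gives final E = 1.0288.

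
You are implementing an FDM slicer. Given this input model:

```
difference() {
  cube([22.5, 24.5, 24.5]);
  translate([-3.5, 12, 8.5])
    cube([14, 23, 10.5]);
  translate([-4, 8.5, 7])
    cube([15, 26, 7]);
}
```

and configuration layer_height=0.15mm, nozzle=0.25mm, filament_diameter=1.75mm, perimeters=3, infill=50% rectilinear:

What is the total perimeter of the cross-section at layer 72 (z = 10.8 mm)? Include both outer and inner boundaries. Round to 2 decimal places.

94.00 mm

At z = 10.8 mm: the cube (footprint 22.5×24.5) is included at this height (perimeter 94.00 mm); the 14×23 cube at (-3.5, 12) contributes its full rectangle (perimeter 74.00 mm); the cube at (-4, 8.5) is present — its section is the full 15×26 rectangle (perimeter 82.00 mm); Subtracting the remaining from the first: starting from the 22.5×24.5 cube, the 14×23 cube at (-3.5, 12) partially overlaps it — only the 131.25 mm² overlap (of its 322.00 mm²) is removed, clipping the outline; the 15×26 cube at (-4, 8.5) partially overlaps it — only the 44.75 mm² overlap (of its 390.00 mm²) is removed, clipping the outline — boundary = 94.00 mm. Overall, the cross-section is a single solid region. Total boundary length (outer) = 94.00 mm.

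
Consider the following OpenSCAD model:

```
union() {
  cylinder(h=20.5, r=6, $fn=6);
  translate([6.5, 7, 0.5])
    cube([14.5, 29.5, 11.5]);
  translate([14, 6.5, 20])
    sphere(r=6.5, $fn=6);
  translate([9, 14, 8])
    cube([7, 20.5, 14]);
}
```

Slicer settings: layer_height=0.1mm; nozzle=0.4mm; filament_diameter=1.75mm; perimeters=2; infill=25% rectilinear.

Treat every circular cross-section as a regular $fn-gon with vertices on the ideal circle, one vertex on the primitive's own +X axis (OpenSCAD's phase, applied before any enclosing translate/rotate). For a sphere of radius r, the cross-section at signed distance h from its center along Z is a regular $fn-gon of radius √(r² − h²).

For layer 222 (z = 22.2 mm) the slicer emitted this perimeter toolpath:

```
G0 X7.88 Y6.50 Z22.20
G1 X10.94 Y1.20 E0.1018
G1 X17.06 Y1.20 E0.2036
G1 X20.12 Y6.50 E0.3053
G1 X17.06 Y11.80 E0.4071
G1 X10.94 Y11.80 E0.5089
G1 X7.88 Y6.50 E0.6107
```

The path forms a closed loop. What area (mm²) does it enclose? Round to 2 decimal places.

97.31 mm²

Apply the shoelace formula to the sequence of (X, Y) vertices; enclosed area = 97.31 mm².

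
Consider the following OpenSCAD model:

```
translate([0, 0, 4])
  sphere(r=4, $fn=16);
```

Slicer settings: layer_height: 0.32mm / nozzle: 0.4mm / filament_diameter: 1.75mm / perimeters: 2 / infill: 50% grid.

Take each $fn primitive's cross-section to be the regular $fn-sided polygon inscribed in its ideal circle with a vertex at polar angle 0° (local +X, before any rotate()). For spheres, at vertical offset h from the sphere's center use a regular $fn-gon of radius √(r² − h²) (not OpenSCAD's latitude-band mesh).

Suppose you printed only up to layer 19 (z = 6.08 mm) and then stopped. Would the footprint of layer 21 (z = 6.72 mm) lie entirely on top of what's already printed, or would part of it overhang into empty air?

Compare the two slices. At z = 6.08: the r=4 sphere slices to a regular 16-gon of circumradius 3.417 (√(r²−h²) with h=2.08 from center) (area = (16/2)·3.417²·sin(360°/16) = 35.74 mm²). At z = 6.72: the r=4 sphere slices to a regular 16-gon of circumradius 2.933 (√(r²−h²) with h=2.72 from center) (area = (16/2)·2.933²·sin(360°/16) = 26.33 mm²). Checking containment: the cross-section at z = 6.72 is a subset of the cross-section at z = 6.08.

entirely on top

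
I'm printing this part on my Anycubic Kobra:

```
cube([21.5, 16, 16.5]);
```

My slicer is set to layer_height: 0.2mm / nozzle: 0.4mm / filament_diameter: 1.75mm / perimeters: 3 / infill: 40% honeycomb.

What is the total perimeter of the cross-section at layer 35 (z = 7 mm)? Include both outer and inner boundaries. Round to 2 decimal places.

At z = 7 mm: the cube is present — its section is the full 21.5×16 rectangle (perimeter 75.00 mm). Overall, the cross-section is a single solid region. Total boundary length (outer) = 75.00 mm.

75.00 mm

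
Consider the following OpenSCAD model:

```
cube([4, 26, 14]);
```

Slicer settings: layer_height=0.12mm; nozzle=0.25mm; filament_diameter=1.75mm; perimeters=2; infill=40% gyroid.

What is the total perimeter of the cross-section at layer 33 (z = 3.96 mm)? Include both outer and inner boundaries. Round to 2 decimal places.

60.00 mm

At z = 3.96 mm: the 4×26 cube contributes its full rectangle (perimeter 60.00 mm). Overall, the cross-section is a single solid region. Total boundary length (outer) = 60.00 mm.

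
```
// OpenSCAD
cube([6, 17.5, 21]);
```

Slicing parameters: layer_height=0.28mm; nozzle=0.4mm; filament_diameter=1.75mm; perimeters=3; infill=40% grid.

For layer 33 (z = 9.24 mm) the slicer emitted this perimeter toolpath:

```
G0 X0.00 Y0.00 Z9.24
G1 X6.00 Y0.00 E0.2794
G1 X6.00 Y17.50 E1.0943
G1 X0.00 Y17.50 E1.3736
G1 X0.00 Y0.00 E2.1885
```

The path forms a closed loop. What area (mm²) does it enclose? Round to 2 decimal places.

Apply the shoelace formula to the sequence of (X, Y) vertices; enclosed area = 105.00 mm².

105.00 mm²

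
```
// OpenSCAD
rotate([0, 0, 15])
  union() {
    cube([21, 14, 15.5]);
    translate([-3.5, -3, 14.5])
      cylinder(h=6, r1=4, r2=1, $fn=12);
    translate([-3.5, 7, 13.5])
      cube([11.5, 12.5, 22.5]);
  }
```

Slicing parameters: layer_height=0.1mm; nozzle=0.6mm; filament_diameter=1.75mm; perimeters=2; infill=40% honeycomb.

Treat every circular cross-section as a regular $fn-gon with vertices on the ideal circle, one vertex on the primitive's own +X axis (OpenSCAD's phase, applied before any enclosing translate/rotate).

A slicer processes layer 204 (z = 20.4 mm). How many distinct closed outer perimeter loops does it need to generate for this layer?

2

At z = 20.4 mm: the cube is not intersected at this z (z outside [0, 15.5]); the cone at (-3.5, -3): at t=0.983 of its height the radius interpolates to r₁+(r₂−r₁)t = 1.050, giving a regular 12-gon of that circumradius; the cube at (-3.5, 7) is present — its section is the full 11.5×12.5 rectangle; Combining (union): the 2 present regions are separate (no shared area or edge), so areas and boundary lengths simply add and each stays a separate island — 2 connected regions; (whole slice rotated 15° about Z — lengths, areas and connectivity unchanged). The result has 2 disconnected regions.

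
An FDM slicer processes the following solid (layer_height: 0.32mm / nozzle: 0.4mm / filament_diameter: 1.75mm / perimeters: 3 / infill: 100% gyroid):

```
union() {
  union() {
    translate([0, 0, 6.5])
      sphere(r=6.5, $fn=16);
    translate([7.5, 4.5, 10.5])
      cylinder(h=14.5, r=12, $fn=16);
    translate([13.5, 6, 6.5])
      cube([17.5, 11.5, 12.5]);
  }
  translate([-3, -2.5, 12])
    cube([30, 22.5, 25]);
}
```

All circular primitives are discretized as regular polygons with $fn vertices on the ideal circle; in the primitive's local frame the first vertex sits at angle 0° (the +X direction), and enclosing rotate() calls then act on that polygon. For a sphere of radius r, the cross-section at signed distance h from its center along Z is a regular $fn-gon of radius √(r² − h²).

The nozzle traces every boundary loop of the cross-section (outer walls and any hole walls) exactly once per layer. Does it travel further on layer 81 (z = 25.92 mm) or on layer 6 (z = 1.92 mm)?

Layer 81 (z = 25.92): the sphere is absent (|z−center|=19.420 > r=6.5); the cylinder at (7.5, 4.5) is not intersected at this z (z outside [10.5, 25]); the cube at (13.5, 6) does not reach this height (z outside [6.5, 19]); Taking the union: nothing is present at this height; the 30×22.5 cube at (-3, -2.5) contributes its full rectangle (perimeter 105.00 mm); Combining (union): only the 30×22.5 cube at (-3, -2.5) is present, so the union is just that shape — boundary = 105.00 mm. So its perimeter = 105.00 mm. Layer 6 (z = 1.92): the sphere: section is a regular 16-gon, circumradius = √(r²−h²) = √(6.5²−4.58²) = 4.612 (perimeter = 2·16·4.612·sin(180°/16) = 28.79 mm); the cylinder at (7.5, 4.5) is not intersected at this z (z outside [10.5, 25]); the cube at (13.5, 6) does not reach this height (z outside [6.5, 19]); Combining (union): only the r=6.5 sphere is present, so the union is just that shape — boundary = 28.79 mm; the cube at (-3, -2.5) is not intersected at this z (z outside [12, 37]); Taking the union: only the result so far is present, so the union is just that shape — boundary = 28.79 mm. So its perimeter = 28.79 mm. Layer 81 is larger (105.00 vs 28.79 mm).

layer 81 (z = 25.92 mm)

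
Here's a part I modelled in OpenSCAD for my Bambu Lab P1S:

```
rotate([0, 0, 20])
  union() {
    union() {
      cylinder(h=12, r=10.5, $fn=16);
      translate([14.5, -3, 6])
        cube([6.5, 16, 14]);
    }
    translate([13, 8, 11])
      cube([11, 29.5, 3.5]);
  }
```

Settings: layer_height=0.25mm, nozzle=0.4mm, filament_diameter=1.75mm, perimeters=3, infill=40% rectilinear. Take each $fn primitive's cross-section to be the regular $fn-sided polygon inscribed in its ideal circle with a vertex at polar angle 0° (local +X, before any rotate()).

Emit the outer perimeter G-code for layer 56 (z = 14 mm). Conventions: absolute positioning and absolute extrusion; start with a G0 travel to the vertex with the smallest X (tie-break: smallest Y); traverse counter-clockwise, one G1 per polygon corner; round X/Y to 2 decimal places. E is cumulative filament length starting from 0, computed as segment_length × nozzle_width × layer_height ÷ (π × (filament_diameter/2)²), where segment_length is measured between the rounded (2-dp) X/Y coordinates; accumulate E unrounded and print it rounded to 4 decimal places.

At z = 14 mm: the cylinder is not intersected at this z (z outside [0, 12]); the cube at (14.5, -3) (footprint 6.5×16) is included at this height; Taking the union: only the 6.5×16 cube at (14.5, -3) is present, so the union is just that shape — 1 connected region; the cube at (13, 8) (footprint 11×29.5) is included at this height; Combining (union): the regions partially overlap (shared area 32.50 mm²), so overlapping operands fuse into one piece — 1 connected region; (rotated 20° about Z; rotation is an isometry so areas/perimeters/island counts are preserved). The outline is a single polygon with 8 vertices. Extrusion per mm of travel: 0.4 × 0.25 / (π × 0.875²) = 0.041575. Accumulating E over each segment gives final E = 4.2829.

G0 X-0.61 Y39.68 Z14.00
G1 X9.48 Y11.96 E1.2264
G1 X10.89 Y12.48 E1.2889
G1 X14.65 Y2.14 E1.7463
G1 X20.76 Y4.36 E2.0166
G1 X17.00 Y14.70 E2.4740
G1 X19.82 Y15.73 E2.5989
G1 X9.73 Y43.45 E3.8253
G1 X-0.61 Y39.68 E4.2829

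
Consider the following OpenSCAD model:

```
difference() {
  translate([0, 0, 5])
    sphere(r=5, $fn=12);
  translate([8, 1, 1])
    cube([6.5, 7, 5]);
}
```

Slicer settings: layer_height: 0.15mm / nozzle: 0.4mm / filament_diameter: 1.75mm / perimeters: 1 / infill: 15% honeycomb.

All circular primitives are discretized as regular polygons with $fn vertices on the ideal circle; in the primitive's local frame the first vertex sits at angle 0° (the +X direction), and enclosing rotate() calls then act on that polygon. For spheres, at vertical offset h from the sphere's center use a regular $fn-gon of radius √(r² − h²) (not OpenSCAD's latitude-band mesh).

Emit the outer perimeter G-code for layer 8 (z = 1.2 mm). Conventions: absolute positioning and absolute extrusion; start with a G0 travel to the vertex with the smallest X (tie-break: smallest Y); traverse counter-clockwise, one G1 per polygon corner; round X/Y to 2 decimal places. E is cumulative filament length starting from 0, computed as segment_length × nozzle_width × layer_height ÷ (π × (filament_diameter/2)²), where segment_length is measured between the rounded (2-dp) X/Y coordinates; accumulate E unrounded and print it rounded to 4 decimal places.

G0 X-3.25 Y0.00 Z1.20
G1 X-2.81 Y-1.62 E0.0419
G1 X-1.62 Y-2.81 E0.0839
G1 X0.00 Y-3.25 E0.1257
G1 X1.62 Y-2.81 E0.1676
G1 X2.81 Y-1.62 E0.2096
G1 X3.25 Y0.00 E0.2515
G1 X2.81 Y1.62 E0.2933
G1 X1.62 Y2.81 E0.3353
G1 X0.00 Y3.25 E0.3772
G1 X-1.62 Y2.81 E0.4191
G1 X-2.81 Y1.62 E0.4610
G1 X-3.25 Y0.00 E0.5029

At z = 1.2 mm: the sphere: section is a regular 12-gon, circumradius = √(r²−h²) = √(5²−3.8²) = 3.250; the cube at (8, 1) (footprint 6.5×7) is included at this height; Subtracting the remaining from the first: starting from the r=5 sphere, the 6.5×7 cube at (8, 1) misses the remaining region (no effect) — 1 connected region. The outline is a single polygon with 12 vertices. Extrusion per mm of travel: 0.4 × 0.15 / (π × 0.875²) = 0.024945. Accumulating E over each segment gives final E = 0.5029.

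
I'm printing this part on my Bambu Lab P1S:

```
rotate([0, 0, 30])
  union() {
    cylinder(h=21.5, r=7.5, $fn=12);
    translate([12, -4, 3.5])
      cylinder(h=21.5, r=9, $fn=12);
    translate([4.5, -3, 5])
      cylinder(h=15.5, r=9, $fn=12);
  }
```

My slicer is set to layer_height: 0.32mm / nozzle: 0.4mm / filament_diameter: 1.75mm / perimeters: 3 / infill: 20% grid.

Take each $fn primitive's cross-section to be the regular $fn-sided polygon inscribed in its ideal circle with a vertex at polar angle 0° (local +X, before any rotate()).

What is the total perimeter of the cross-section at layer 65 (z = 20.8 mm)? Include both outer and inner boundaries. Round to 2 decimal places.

At z = 20.8 mm: the r=7.5 cylinder gives a regular 12-gon of circumradius 7.5 (constant along its height) (perimeter = 2·12·7.500·sin(180°/12) = 46.59 mm); the r=9 cylinder at (12, -4) contributes a regular 12-gon of circumradius 9 (perimeter = 2·12·9.000·sin(180°/12) = 55.90 mm); the cylinder at (4.5, -3) does not reach this height (z outside [5, 20.5]); Taking the union: the regions partially overlap (shared area 23.43 mm²), so the edge portions inside another operand are dropped and the merged outline is re-measured after clipping — boundary = 80.76 mm; (whole slice rotated 30° about Z — lengths, areas and connectivity unchanged). Overall, the cross-section is a single solid region. Total boundary length (outer) = 80.76 mm.

80.76 mm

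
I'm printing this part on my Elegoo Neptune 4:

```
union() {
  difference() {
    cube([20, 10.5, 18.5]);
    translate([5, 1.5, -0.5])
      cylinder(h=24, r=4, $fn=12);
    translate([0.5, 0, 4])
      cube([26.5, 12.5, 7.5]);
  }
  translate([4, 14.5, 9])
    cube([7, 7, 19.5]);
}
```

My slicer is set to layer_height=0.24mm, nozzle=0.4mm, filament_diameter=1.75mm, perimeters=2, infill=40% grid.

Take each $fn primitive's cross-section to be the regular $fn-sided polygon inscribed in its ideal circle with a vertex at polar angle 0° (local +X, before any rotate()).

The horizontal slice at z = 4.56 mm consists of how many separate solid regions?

1

At z = 4.56 mm: the 20×10.5 cube contributes its full rectangle; the r=4 cylinder at (5, 1.5) gives a regular 12-gon of circumradius 4 (constant along its height); the cube at (0.5, 0) (footprint 26.5×12.5) is included at this height; Taking the first minus the rest: starting from the 20×10.5 cube, the r=4 cylinder at (5, 1.5) partially overlaps it — only the 35.40 mm² overlap (of its 48.00 mm²) is removed, clipping the outline; the 26.5×12.5 cube at (0.5, 0) partially overlaps it — only the 169.35 mm² overlap (of its 331.25 mm²) is removed, clipping the outline — 1 connected region; the cube at (4, 14.5) does not reach this height (z outside [9, 28.5]); Combining (union): only that combined region is present, so the union is just that shape — 1 connected region. The result has 1 disconnected region.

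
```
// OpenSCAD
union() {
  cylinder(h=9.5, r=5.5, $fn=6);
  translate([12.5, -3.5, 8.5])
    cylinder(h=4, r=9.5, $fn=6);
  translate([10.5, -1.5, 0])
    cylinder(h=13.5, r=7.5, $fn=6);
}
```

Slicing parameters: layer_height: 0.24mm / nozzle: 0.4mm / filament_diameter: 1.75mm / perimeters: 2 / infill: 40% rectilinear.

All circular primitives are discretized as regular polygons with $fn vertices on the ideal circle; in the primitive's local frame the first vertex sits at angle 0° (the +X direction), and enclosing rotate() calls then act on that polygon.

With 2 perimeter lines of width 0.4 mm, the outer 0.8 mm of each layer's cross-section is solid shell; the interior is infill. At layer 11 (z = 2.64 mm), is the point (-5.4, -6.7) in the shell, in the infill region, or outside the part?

At z = 2.64 mm: the cylinder: section is a regular 6-gon, circumradius r=5.5; the cylinder at (12.5, -3.5) is not intersected at this z (z outside [8.5, 12.5]); the cylinder at (10.5, -1.5): section is a regular 6-gon, circumradius r=7.5; Merging all regions: the regions partially overlap (shared area 4.76 mm²), so overlapping operands fuse into one piece — 1 connected region. Overall, the cross-section is a single solid region. The nearest boundary edge runs (2.75, -4.76)→(-2.75, -4.76); distance from the point to it = 3.28 mm. The point is not inside any of the regions above, so it lies outside the cross-section (3.28 mm from the nearest boundary).

outside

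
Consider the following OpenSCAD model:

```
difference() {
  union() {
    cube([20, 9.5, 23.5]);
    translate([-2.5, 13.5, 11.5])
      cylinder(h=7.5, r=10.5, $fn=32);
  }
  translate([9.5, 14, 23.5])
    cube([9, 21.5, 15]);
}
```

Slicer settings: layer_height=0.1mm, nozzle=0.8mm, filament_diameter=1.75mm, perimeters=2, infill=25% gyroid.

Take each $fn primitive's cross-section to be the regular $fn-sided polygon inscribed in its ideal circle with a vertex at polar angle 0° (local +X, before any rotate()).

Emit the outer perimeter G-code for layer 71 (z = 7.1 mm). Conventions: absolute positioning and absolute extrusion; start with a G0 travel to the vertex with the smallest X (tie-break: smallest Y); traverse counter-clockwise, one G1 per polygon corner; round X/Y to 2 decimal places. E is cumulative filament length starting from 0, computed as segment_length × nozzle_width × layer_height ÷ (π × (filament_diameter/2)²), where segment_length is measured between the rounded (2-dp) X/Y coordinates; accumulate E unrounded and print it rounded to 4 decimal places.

At z = 7.1 mm: the cube is present — its section is the full 20×9.5 rectangle; the cylinder at (-2.5, 13.5) does not reach this height (z outside [11.5, 19]); Combining (union): only the 20×9.5 cube is present, so the union is just that shape — 1 connected region; the cube at (9.5, 14) does not reach this height (z outside [23.5, 38.5]); Taking the first minus the rest: none of the subtracted shapes is present at this height, so the result so far is unchanged — 1 connected region. The outline is a single polygon with 4 vertices. Extrusion per mm of travel: 0.8 × 0.1 / (π × 0.875²) = 0.033260. Accumulating E over each segment gives final E = 1.9623.

G0 X0.00 Y0.00 Z7.10
G1 X20.00 Y0.00 E0.6652
G1 X20.00 Y9.50 E0.9812
G1 X0.00 Y9.50 E1.6464
G1 X0.00 Y0.00 E1.9623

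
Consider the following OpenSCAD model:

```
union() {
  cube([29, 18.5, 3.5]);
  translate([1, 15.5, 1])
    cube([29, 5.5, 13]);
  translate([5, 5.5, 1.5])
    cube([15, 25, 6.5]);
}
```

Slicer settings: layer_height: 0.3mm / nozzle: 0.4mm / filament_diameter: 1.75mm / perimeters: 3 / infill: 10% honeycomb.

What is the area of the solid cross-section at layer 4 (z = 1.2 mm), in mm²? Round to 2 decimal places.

At z = 1.2 mm: the cube (footprint 29×18.5) is included at this height (area 536.50 mm²); the cube at (1, 15.5) is present — its section is the full 29×5.5 rectangle (area 159.50 mm²); the cube at (5, 5.5) is not intersected at this z (z outside [1.5, 8]); Taking the union: the regions partially overlap — summed areas 696.00 mm² minus the doubly-counted overlap 84.00 mm² gives 612.00 mm² — area = 612.00 mm². Overall, the cross-section is a single solid region. Net area = 612.00 mm².

612.00 mm²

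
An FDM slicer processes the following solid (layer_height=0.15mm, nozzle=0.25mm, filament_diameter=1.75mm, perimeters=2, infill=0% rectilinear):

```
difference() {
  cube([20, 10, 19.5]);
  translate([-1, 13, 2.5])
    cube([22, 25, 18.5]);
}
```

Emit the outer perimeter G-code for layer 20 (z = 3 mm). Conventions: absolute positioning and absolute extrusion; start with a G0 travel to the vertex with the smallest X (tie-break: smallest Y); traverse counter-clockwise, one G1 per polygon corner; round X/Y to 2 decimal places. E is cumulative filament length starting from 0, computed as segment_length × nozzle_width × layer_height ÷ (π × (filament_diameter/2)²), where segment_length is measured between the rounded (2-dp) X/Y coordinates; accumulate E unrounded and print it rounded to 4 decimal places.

At z = 3 mm: the 20×10 cube contributes its full rectangle; the cube at (-1, 13) is present — its section is the full 22×25 rectangle; Taking the first minus the rest: starting from the 20×10 cube, the 22×25 cube at (-1, 13) misses the remaining region (no effect) — 1 connected region. The outline is a single polygon with 4 vertices. Extrusion per mm of travel: 0.25 × 0.15 / (π × 0.875²) = 0.015591. Accumulating E over each segment gives final E = 0.9354.

G0 X0.00 Y0.00 Z3.00
G1 X20.00 Y0.00 E0.3118
G1 X20.00 Y10.00 E0.4677
G1 X0.00 Y10.00 E0.7795
G1 X0.00 Y0.00 E0.9354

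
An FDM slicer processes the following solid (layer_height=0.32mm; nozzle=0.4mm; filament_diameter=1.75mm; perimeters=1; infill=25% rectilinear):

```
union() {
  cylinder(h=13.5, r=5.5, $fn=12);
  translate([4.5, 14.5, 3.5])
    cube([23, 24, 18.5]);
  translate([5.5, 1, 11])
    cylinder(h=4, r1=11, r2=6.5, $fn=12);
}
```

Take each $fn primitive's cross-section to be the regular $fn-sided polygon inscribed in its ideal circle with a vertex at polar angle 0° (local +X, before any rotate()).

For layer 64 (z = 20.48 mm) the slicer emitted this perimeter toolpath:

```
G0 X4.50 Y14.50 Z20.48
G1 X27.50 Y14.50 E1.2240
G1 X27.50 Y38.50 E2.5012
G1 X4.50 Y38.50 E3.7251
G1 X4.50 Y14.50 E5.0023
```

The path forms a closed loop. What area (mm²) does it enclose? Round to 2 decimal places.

Apply the shoelace formula to the sequence of (X, Y) vertices; enclosed area = 552.00 mm².

552.00 mm²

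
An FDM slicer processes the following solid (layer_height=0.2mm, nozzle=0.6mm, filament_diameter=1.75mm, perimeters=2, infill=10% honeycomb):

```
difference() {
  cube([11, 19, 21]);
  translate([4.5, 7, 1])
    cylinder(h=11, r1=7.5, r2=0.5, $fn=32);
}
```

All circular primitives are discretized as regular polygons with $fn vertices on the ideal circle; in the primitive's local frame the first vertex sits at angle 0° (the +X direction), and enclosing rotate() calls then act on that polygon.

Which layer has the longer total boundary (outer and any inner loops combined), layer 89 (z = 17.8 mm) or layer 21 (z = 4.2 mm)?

layer 21 (z = 4.2 mm)

Layer 89 (z = 17.8): the 11×19 cube contributes its full rectangle (perimeter 60.00 mm); the cone at (4.5, 7) does not reach this height (z outside [1, 12]); Taking the first minus the rest: none of the subtracted shapes is present at this height, so the 11×19 cube is unchanged — boundary = 60.00 mm. So its perimeter = 60.00 mm. Layer 21 (z = 4.2): the cube (footprint 11×19) is included at this height (perimeter 60.00 mm); the cone at (4.5, 7) contributes a regular 32-gon of circumradius 5.464 (interpolated between r1=7.5 and r2=0.5 at t=0.291) (perimeter = 2·32·5.464·sin(180°/32) = 34.27 mm); Taking the first minus the rest: starting from the 11×19 cube, the cone at (4.5, 7) partially overlaps it — only the 89.24 mm² overlap (of its 93.18 mm²) is removed, clipping the outline — boundary = 81.54 mm. So its perimeter = 81.54 mm. Layer 21 is larger (81.54 vs 60.00 mm).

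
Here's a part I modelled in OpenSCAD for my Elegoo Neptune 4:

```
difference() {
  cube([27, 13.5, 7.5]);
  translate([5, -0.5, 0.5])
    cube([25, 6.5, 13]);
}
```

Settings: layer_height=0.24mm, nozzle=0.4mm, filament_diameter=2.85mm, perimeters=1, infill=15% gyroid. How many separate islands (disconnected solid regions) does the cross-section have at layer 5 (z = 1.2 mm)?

At z = 1.2 mm: the cube is present — its section is the full 27×13.5 rectangle; the cube at (5, -0.5) is present — its section is the full 25×6.5 rectangle; After the difference (first − rest): starting from the 27×13.5 cube, the 25×6.5 cube at (5, -0.5) partially overlaps it — only the 132.00 mm² overlap (of its 162.50 mm²) is removed, clipping the outline — 1 connected region. Overall, the cross-section is a single solid region. Island count = 1.

1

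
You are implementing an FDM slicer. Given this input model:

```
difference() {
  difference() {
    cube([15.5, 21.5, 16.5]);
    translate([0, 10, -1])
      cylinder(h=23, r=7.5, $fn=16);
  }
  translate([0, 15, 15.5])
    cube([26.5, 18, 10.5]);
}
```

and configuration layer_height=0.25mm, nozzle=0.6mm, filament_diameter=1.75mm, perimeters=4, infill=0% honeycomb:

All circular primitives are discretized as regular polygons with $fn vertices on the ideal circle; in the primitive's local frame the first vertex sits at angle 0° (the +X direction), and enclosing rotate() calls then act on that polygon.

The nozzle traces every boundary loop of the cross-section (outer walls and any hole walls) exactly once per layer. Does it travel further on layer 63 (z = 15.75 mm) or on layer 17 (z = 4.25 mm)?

layer 17 (z = 4.25 mm)

Layer 63 (z = 15.75): the cube (footprint 15.5×21.5) is included at this height (perimeter 74.00 mm); the r=7.5 cylinder at (0, 10) gives a regular 16-gon of circumradius 7.5 (constant along its height) (perimeter = 2·16·7.500·sin(180°/16) = 46.82 mm); After the difference (first − rest): starting from the 15.5×21.5 cube, the r=7.5 cylinder at (0, 10) partially overlaps it — only the 86.10 mm² overlap (of its 172.21 mm²) is removed, clipping the outline — boundary = 82.41 mm; the cube at (0, 15) (footprint 26.5×18) is included at this height (perimeter 89.00 mm); After the difference (first − rest): starting from the result so far, the 26.5×18 cube at (0, 15) partially overlaps it — only the 91.65 mm² overlap (of its 477.00 mm²) is removed, clipping the outline — boundary = 60.19 mm. So its perimeter = 60.19 mm. Layer 17 (z = 4.25): the cube is present — its section is the full 15.5×21.5 rectangle (perimeter 74.00 mm); the r=7.5 cylinder at (0, 10) contributes a regular 16-gon of circumradius 7.5 (perimeter = 2·16·7.500·sin(180°/16) = 46.82 mm); After the difference (first − rest): starting from the 15.5×21.5 cube, the r=7.5 cylinder at (0, 10) partially overlaps it — only the 86.10 mm² overlap (of its 172.21 mm²) is removed, clipping the outline — boundary = 82.41 mm; the cube at (0, 15) does not reach this height (z outside [15.5, 26]); Taking the first minus the rest: none of the subtracted shapes is present at this height, so that combined region is unchanged — boundary = 82.41 mm. So its perimeter = 82.41 mm. Layer 17 is larger (82.41 vs 60.19 mm).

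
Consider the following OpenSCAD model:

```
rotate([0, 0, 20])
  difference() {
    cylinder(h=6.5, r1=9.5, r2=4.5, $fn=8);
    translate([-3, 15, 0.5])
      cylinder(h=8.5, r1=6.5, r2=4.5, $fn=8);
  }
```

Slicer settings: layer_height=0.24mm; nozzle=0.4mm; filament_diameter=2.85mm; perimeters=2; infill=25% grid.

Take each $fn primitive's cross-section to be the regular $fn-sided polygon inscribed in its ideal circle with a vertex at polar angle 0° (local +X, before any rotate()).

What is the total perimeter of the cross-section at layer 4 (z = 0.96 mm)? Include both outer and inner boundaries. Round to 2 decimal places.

At z = 0.96 mm: the cone: at t=0.148 of its height the radius interpolates to r₁+(r₂−r₁)t = 8.762, giving a regular 8-gon of that circumradius (perimeter = 2·8·8.762·sin(180°/8) = 53.65 mm); the cone at (-3, 15) contributes a regular 8-gon of circumradius 6.392 (interpolated between r1=6.5 and r2=4.5 at t=0.054) (perimeter = 2·8·6.392·sin(180°/8) = 39.14 mm); After the difference (first − rest): starting from the cone, the cone at (-3, 15) misses the remaining region (no effect) — boundary = 53.65 mm; (whole slice rotated 20° about Z — lengths, areas and connectivity unchanged). Overall, the cross-section is a single solid region. Total boundary length (outer) = 53.65 mm.

53.65 mm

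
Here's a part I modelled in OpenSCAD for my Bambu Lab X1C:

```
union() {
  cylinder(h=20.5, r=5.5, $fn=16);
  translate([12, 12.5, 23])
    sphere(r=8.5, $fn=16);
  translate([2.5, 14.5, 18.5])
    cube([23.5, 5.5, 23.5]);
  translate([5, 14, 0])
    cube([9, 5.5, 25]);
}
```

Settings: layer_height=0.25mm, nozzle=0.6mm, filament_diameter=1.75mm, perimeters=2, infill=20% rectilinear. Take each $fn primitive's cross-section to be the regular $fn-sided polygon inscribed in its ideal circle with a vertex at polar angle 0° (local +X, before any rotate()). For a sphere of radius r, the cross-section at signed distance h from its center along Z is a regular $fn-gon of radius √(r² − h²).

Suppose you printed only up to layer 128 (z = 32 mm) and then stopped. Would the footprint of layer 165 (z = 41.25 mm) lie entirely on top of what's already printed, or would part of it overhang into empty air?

Compare the two slices. At z = 32: the cylinder is not intersected at this z (z outside [0, 20.5]); the sphere at (12, 12.5) is absent (|z−center|=9.000 > r=8.5); the cube at (2.5, 14.5) is present — its section is the full 23.5×5.5 rectangle (area 129.25 mm²); the cube at (5, 14) is absent (z outside [0, 25]); Merging all regions: only the 23.5×5.5 cube at (2.5, 14.5) is present, so the union is just that shape — area = 129.25 mm². At z = 41.25: the cylinder is not intersected at this z (z outside [0, 20.5]); the sphere at (12, 12.5) is absent (|z−center|=18.250 > r=8.5); the cube at (2.5, 14.5) (footprint 23.5×5.5) is included at this height (area 129.25 mm²); the cube at (5, 14) is absent (z outside [0, 25]); Merging all regions: only the 23.5×5.5 cube at (2.5, 14.5) is present, so the union is just that shape — area = 129.25 mm². Checking containment: the cross-section at z = 41.25 is a subset of the cross-section at z = 32.

entirely on top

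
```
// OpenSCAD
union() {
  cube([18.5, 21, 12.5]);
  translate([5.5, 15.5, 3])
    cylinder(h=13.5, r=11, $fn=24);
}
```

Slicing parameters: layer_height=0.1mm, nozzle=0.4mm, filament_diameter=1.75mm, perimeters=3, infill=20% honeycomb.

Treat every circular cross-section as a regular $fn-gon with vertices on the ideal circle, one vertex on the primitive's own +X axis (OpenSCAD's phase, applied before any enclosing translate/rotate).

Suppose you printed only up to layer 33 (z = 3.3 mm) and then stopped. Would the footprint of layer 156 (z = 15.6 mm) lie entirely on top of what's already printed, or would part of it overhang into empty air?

Compare the two slices. At z = 3.3: the cube (footprint 18.5×21) is included at this height (area 388.50 mm²); the r=11 cylinder at (5.5, 15.5) gives a regular 24-gon of circumradius 11 (constant along its height) (area = (24/2)·11.000²·sin(360°/24) = 375.81 mm²); Combining (union): the regions partially overlap — summed areas 764.31 mm² minus the doubly-counted overlap 239.23 mm² gives 525.08 mm² — area = 525.08 mm². At z = 15.6: the cube is absent (z outside [0, 12.5]); the cylinder at (5.5, 15.5): section is a regular 24-gon, circumradius r=11 (area = (24/2)·11.000²·sin(360°/24) = 375.81 mm²); Combining (union): only the r=11 cylinder at (5.5, 15.5) is present, so the union is just that shape — area = 375.81 mm². Checking containment: the cross-section at z = 15.6 is a subset of the cross-section at z = 3.3.

entirely on top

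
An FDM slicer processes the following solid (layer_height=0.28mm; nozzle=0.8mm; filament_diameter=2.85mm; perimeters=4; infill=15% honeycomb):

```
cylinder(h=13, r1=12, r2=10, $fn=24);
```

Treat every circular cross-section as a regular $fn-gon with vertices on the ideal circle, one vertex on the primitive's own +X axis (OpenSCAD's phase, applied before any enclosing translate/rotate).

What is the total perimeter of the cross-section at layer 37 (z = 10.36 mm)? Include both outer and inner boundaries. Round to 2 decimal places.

65.20 mm

At z = 10.36 mm: the cone: at t=0.797 of its height the radius interpolates to r₁+(r₂−r₁)t = 10.406, giving a regular 24-gon of that circumradius (perimeter = 2·24·10.406·sin(180°/24) = 65.20 mm). Overall, the cross-section is a single solid region. Total boundary length (outer) = 65.20 mm.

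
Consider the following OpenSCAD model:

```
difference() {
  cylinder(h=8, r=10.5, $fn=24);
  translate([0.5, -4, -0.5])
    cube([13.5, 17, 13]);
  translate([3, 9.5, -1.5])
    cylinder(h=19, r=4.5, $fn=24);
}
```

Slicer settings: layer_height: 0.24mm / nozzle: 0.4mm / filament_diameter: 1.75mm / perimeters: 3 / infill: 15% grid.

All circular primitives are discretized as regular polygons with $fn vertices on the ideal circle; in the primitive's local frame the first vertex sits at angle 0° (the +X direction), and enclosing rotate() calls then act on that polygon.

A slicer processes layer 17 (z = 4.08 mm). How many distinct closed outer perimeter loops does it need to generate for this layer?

At z = 4.08 mm: the cylinder: section is a regular 24-gon, circumradius r=10.5; the cube at (0.5, -4) (footprint 13.5×17) is included at this height; the r=4.5 cylinder at (3, 9.5) gives a regular 24-gon of circumradius 4.5 (constant along its height); After the difference (first − rest): starting from the r=10.5 cylinder, the 13.5×17 cube at (0.5, -4) partially overlaps it — only the 119.09 mm² overlap (of its 229.50 mm²) is removed, clipping the outline; the r=4.5 cylinder at (3, 9.5) partially overlaps it — only the 6.94 mm² overlap (of its 62.89 mm²) is removed, clipping the outline — 1 connected region. The result has 1 disconnected region.

1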